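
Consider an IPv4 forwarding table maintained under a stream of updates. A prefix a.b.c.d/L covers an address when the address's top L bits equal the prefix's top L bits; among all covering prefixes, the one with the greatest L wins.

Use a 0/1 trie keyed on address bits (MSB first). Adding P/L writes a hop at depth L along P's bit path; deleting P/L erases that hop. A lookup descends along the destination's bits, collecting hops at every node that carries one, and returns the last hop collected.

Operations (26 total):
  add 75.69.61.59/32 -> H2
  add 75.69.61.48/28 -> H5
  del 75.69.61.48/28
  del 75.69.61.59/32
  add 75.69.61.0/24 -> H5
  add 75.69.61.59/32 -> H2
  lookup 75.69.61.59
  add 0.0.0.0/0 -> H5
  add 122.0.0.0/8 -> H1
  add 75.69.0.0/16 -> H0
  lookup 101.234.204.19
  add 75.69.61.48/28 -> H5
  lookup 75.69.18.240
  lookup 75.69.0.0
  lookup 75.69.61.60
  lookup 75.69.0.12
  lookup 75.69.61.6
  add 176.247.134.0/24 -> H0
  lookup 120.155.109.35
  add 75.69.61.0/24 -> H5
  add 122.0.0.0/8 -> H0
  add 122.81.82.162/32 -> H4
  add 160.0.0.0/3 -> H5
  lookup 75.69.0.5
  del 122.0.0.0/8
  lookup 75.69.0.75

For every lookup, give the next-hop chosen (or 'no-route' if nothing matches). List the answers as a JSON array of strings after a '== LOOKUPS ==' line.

Process each operation:
  + 75.69.61.59/32 (H2) depth=32
  + 75.69.61.48/28 (H5) depth=28
  - 75.69.61.48/28 clear@28
  - 75.69.61.59/32 clear@32
  + 75.69.61.0/24 (H5) depth=24
  + 75.69.61.59/32 (H2) depth=32
  ? 75.69.61.59  path d0:-→d1:-→d2:-→d3:-→d4:-→d5:-→d6:-→d7:-→d8:-→d9:-→d10:-→d11:-→d12:-→d13:-→d14:-→d15:-→d16:-→d17:-→d18:-→d19:-→d20:-→d21:-→d22:-→d23:-→d24:H5→d25:-→d26:-→d27:-→d28:-→d29:-→d30:-→d31:-→d32:H2  best=H2
  + 0.0.0.0/0 (H5) depth=0
  + 122.0.0.0/8 (H1) depth=8
  + 75.69.0.0/16 (H0) depth=16
  ? 101.234.204.19  path d0:H5→d1:-→d2:-→d3:-  best=H5
  + 75.69.61.48/28 (H5) depth=28
  ? 75.69.18.240  path d0:H5→d1:-→d2:-→d3:-→d4:-→d5:-→d6:-→d7:-→d8:-→d9:-→d10:-→d11:-→d12:-→d13:-→d14:-→d15:-→d16:H0→d17:-→d18:-  best=H0
  ? 75.69.0.0  path d0:H5→d1:-→d2:-→d3:-→d4:-→d5:-→d6:-→d7:-→d8:-→d9:-→d10:-→d11:-→d12:-→d13:-→d14:-→d15:-→d16:H0→d17:-→d18:-  best=H0
  ? 75.69.61.60  path d0:H5→d1:-→d2:-→d3:-→d4:-→d5:-→d6:-→d7:-→d8:-→d9:-→d10:-→d11:-→d12:-→d13:-→d14:-→d15:-→d16:H0→d17:-→d18:-→d19:-→d20:-→d21:-→d22:-→d23:-→d24:H5→d25:-→d26:-→d27:-→d28:H5→d29:-  best=H5
  ? 75.69.0.12  path d0:H5→d1:-→d2:-→d3:-→d4:-→d5:-→d6:-→d7:-→d8:-→d9:-→d10:-→d11:-→d12:-→d13:-→d14:-→d15:-→d16:H0→d17:-→d18:-  best=H0
  ? 75.69.61.6  path d0:H5→d1:-→d2:-→d3:-→d4:-→d5:-→d6:-→d7:-→d8:-→d9:-→d10:-→d11:-→d12:-→d13:-→d14:-→d15:-→d16:H0→d17:-→d18:-→d19:-→d20:-→d21:-→d22:-→d23:-→d24:H5→d25:-→d26:-  best=H5
  + 176.247.134.0/24 (H0) depth=24
  ? 120.155.109.35  path d0:H5→d1:-→d2:-→d3:-→d4:-→d5:-→d6:-  best=H5
  + 75.69.61.0/24 (H5) depth=24
  + 122.0.0.0/8 (H0) depth=8
  + 122.81.82.162/32 (H4) depth=32
  + 160.0.0.0/3 (H5) depth=3
  ? 75.69.0.5  path d0:H5→d1:-→d2:-→d3:-→d4:-→d5:-→d6:-→d7:-→d8:-→d9:-→d10:-→d11:-→d12:-→d13:-→d14:-→d15:-→d16:H0→d17:-→d18:-  best=H0
  - 122.0.0.0/8 clear@8
  ? 75.69.0.75  path d0:H5→d1:-→d2:-→d3:-→d4:-→d5:-→d6:-→d7:-→d8:-→d9:-→d10:-→d11:-→d12:-→d13:-→d14:-→d15:-→d16:H0→d17:-→d18:-  best=H0

== LOOKUPS ==
["H2","H5","H0","H0","H5","H0","H5","H5","H0","H0"]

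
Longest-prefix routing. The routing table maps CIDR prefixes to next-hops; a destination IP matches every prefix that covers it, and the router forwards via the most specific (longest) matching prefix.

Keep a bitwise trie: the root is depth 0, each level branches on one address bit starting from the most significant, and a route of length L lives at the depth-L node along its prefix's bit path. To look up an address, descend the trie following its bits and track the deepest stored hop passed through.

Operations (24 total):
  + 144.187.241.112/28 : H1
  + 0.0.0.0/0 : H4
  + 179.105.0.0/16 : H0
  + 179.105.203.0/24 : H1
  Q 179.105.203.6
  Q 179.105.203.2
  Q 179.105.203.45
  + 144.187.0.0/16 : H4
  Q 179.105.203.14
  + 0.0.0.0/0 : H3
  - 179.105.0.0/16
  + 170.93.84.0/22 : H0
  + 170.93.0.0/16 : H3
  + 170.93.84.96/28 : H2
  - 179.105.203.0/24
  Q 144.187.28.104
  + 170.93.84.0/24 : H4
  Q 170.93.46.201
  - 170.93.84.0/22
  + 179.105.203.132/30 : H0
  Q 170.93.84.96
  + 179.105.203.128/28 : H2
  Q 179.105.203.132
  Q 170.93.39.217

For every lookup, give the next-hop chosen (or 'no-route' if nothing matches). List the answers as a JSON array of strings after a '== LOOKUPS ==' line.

Apply in order:
  + 144.187.241.112/28 (H1) depth=28
  + 0.0.0.0/0 (H4) depth=0
  + 179.105.0.0/16 (H0) depth=16
  + 179.105.203.0/24 (H1) depth=24
  ? 179.105.203.6  path d0:H4→d1:-→d2:-→d3:-→d4:-→d5:-→d6:-→d7:-→d8:-→d9:-→d10:-→d11:-→d12:-→d13:-→d14:-→d15:-→d16:H0→d17:-→d18:-→d19:-→d20:-→d21:-→d22:-→d23:-→d24:H1  best=H1
  ? 179.105.203.2  path d0:H4→d1:-→d2:-→d3:-→d4:-→d5:-→d6:-→d7:-→d8:-→d9:-→d10:-→d11:-→d12:-→d13:-→d14:-→d15:-→d16:H0→d17:-→d18:-→d19:-→d20:-→d21:-→d22:-→d23:-→d24:H1  best=H1
  ? 179.105.203.45  path d0:H4→d1:-→d2:-→d3:-→d4:-→d5:-→d6:-→d7:-→d8:-→d9:-→d10:-→d11:-→d12:-→d13:-→d14:-→d15:-→d16:H0→d17:-→d18:-→d19:-→d20:-→d21:-→d22:-→d23:-→d24:H1  best=H1
  + 144.187.0.0/16 (H4) depth=16
  ? 179.105.203.14  path d0:H4→d1:-→d2:-→d3:-→d4:-→d5:-→d6:-→d7:-→d8:-→d9:-→d10:-→d11:-→d12:-→d13:-→d14:-→d15:-→d16:H0→d17:-→d18:-→d19:-→d20:-→d21:-→d22:-→d23:-→d24:H1  best=H1
  + 0.0.0.0/0 (H3) depth=0
  del 179.105.0.0/16 (clear depth 16)
  + 170.93.84.0/22 (H0) depth=22
  + 170.93.0.0/16 (H3) depth=16
  + 170.93.84.96/28 (H2) depth=28
  del 179.105.203.0/24 (clear depth 24)
  ? 144.187.28.104  path d0:H3→d1:-→d2:-→d3:-→d4:-→d5:-→d6:-→d7:-→d8:-→d9:-→d10:-→d11:-→d12:-→d13:-→d14:-→d15:-→d16:H4  best=H4
  + 170.93.84.0/24 (H4) depth=24
  ? 170.93.46.201  path d0:H3→d1:-→d2:-→d3:-→d4:-→d5:-→d6:-→d7:-→d8:-→d9:-→d10:-→d11:-→d12:-→d13:-→d14:-→d15:-→d16:H3→d17:-  best=H3
  del 170.93.84.0/22 (clear depth 22)
  + 179.105.203.132/30 (H0) depth=30
  ? 170.93.84.96  path d0:H3→d1:-→d2:-→d3:-→d4:-→d5:-→d6:-→d7:-→d8:-→d9:-→d10:-→d11:-→d12:-→d13:-→d14:-→d15:-→d16:H3→d17:-→d18:-→d19:-→d20:-→d21:-→d22:-→d23:-→d24:H4→d25:-→d26:-→d27:-→d28:H2  best=H2
  + 179.105.203.128/28 (H2) depth=28
  ? 179.105.203.132  path d0:H3→d1:-→d2:-→d3:-→d4:-→d5:-→d6:-→d7:-→d8:-→d9:-→d10:-→d11:-→d12:-→d13:-→d14:-→d15:-→d16:-→d17:-→d18:-→d19:-→d20:-→d21:-→d22:-→d23:-→d24:-→d25:-→d26:-→d27:-→d28:H2→d29:-→d30:H0  best=H0
  ? 170.93.39.217  path d0:H3→d1:-→d2:-→d3:-→d4:-→d5:-→d6:-→d7:-→d8:-→d9:-→d10:-→d11:-→d12:-→d13:-→d14:-→d15:-→d16:H3→d17:-  best=H3

== LOOKUPS ==
["H1","H1","H1","H1","H4","H3","H2","H0","H3"]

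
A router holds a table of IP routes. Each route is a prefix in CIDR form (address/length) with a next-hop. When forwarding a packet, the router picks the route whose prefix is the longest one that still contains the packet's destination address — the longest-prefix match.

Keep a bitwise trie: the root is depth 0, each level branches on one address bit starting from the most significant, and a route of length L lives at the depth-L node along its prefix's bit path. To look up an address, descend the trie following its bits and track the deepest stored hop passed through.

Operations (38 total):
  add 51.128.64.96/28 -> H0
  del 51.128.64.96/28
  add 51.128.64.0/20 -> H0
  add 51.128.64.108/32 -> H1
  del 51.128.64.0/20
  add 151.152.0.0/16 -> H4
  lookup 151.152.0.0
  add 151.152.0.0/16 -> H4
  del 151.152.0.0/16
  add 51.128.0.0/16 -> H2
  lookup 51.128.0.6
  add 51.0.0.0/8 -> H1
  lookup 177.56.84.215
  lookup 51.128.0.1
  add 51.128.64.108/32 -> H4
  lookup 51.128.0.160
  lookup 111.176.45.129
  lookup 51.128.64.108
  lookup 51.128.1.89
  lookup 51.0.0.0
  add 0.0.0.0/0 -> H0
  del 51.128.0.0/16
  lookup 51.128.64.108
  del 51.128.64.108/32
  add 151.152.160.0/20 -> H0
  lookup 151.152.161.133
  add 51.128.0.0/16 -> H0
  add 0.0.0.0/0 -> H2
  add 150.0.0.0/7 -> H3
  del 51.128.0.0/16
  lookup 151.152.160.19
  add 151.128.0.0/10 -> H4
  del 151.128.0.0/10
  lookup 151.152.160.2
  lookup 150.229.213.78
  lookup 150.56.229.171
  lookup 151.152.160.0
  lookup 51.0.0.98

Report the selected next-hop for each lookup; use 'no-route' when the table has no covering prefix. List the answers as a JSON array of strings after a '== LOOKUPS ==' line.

Apply in order:
  add 51.128.64.96/28 -> H0 at depth 28
  del 51.128.64.96/28 (clear depth 28)
  add 51.128.64.0/20 -> H0 at depth 20
  add 51.128.64.108/32 -> H1 at depth 32
  del 51.128.64.0/20 (clear depth 20)
  add 151.152.0.0/16 -> H4 at depth 16
  lookup 151.152.0.0: bits 1001011110011000 walk d0:-→d1:-→d2:-→d3:-→d4:-→d5:-→d6:-→d7:-→d8:-→d9:-→d10:-→d11:-→d12:-→d13:-→d14:-→d15:-→d16:H4 -> H4
  add 151.152.0.0/16 -> H4 at depth 16
  del 151.152.0.0/16 (clear depth 16)
  add 51.128.0.0/16 -> H2 at depth 16
  lookup 51.128.0.6: bits 00110011100000000 walk d0:-→d1:-→d2:-→d3:-→d4:-→d5:-→d6:-→d7:-→d8:-→d9:-→d10:-→d11:-→d12:-→d13:-→d14:-→d15:-→d16:H2→d17:- -> H2
  add 51.0.0.0/8 -> H1 at depth 8
  lookup 177.56.84.215: bits 10 walk d0:-→d1:-→d2:- -> no-route
  lookup 51.128.0.1: bits 00110011100000000 walk d0:-→d1:-→d2:-→d3:-→d4:-→d5:-→d6:-→d7:-→d8:H1→d9:-→d10:-→d11:-→d12:-→d13:-→d14:-→d15:-→d16:H2→d17:- -> H2
  add 51.128.64.108/32 -> H4 at depth 32
  lookup 51.128.0.160: bits 00110011100000000 walk d0:-→d1:-→d2:-→d3:-→d4:-→d5:-→d6:-→d7:-→d8:H1→d9:-→d10:-→d11:-→d12:-→d13:-→d14:-→d15:-→d16:H2→d17:- -> H2
  lookup 111.176.45.129: bits 0 walk d0:-→d1:- -> no-route
  lookup 51.128.64.108: bits 00110011100000000100000001101100 walk d0:-→d1:-→d2:-→d3:-→d4:-→d5:-→d6:-→d7:-→d8:H1→d9:-→d10:-→d11:-→d12:-→d13:-→d14:-→d15:-→d16:H2→d17:-→d18:-→d19:-→d20:-→d21:-→d22:-→d23:-→d24:-→d25:-→d26:-→d27:-→d28:-→d29:-→d30:-→d31:-→d32:H4 -> H4
  lookup 51.128.1.89: bits 00110011100000000 walk d0:-→d1:-→d2:-→d3:-→d4:-→d5:-→d6:-→d7:-→d8:H1→d9:-→d10:-→d11:-→d12:-→d13:-→d14:-→d15:-→d16:H2→d17:- -> H2
  lookup 51.0.0.0: bits 00110011 walk d0:-→d1:-→d2:-→d3:-→d4:-→d5:-→d6:-→d7:-→d8:H1 -> H1
  add 0.0.0.0/0 -> H0 at depth 0
  del 51.128.0.0/16 (clear depth 16)
  lookup 51.128.64.108: bits 00110011100000000100000001101100 walk d0:H0→d1:-→d2:-→d3:-→d4:-→d5:-→d6:-→d7:-→d8:H1→d9:-→d10:-→d11:-→d12:-→d13:-→d14:-→d15:-→d16:-→d17:-→d18:-→d19:-→d20:-→d21:-→d22:-→d23:-→d24:-→d25:-→d26:-→d27:-→d28:-→d29:-→d30:-→d31:-→d32:H4 -> H4
  del 51.128.64.108/32 (clear depth 32)
  add 151.152.160.0/20 -> H0 at depth 20
  lookup 151.152.161.133: bits 10010111100110001010 walk d0:H0→d1:-→d2:-→d3:-→d4:-→d5:-→d6:-→d7:-→d8:-→d9:-→d10:-→d11:-→d12:-→d13:-→d14:-→d15:-→d16:-→d17:-→d18:-→d19:-→d20:H0 -> H0
  add 51.128.0.0/16 -> H0 at depth 16
  add 0.0.0.0/0 -> H2 at depth 0
  add 150.0.0.0/7 -> H3 at depth 7
  del 51.128.0.0/16 (clear depth 16)
  lookup 151.152.160.19: bits 10010111100110001010 walk d0:H2→d1:-→d2:-→d3:-→d4:-→d5:-→d6:-→d7:H3→d8:-→d9:-→d10:-→d11:-→d12:-→d13:-→d14:-→d15:-→d16:-→d17:-→d18:-→d19:-→d20:H0 -> H0
  add 151.128.0.0/10 -> H4 at depth 10
  del 151.128.0.0/10 (clear depth 10)
  lookup 151.152.160.2: bits 10010111100110001010 walk d0:H2→d1:-→d2:-→d3:-→d4:-→d5:-→d6:-→d7:H3→d8:-→d9:-→d10:-→d11:-→d12:-→d13:-→d14:-→d15:-→d16:-→d17:-→d18:-→d19:-→d20:H0 -> H0
  lookup 150.229.213.78: bits 1001011 walk d0:H2→d1:-→d2:-→d3:-→d4:-→d5:-→d6:-→d7:H3 -> H3
  lookup 150.56.229.171: bits 1001011 walk d0:H2→d1:-→d2:-→d3:-→d4:-→d5:-→d6:-→d7:H3 -> H3
  lookup 151.152.160.0: bits 10010111100110001010 walk d0:H2→d1:-→d2:-→d3:-→d4:-→d5:-→d6:-→d7:H3→d8:-→d9:-→d10:-→d11:-→d12:-→d13:-→d14:-→d15:-→d16:-→d17:-→d18:-→d19:-→d20:H0 -> H0
  lookup 51.0.0.98: bits 00110011 walk d0:H2→d1:-→d2:-→d3:-→d4:-→d5:-→d6:-→d7:-→d8:H1 -> H1

== LOOKUPS ==
["H4","H2","no-route","H2","H2","no-route","H4","H2","H1","H4","H0","H0","H0","H3","H3","H0","H1"]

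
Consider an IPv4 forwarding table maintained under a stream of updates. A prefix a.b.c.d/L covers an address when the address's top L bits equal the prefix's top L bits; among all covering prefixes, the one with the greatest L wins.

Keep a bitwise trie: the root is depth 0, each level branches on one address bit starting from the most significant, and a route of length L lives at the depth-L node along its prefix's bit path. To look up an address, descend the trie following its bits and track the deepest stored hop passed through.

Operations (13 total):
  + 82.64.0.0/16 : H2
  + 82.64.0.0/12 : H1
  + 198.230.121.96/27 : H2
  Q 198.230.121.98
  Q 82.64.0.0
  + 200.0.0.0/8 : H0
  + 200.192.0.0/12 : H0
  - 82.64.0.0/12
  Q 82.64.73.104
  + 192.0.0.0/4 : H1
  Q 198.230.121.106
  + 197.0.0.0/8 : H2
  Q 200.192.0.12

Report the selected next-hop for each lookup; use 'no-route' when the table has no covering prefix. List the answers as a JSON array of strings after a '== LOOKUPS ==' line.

Apply in order:
  + 82.64.0.0/16 (H2) depth=16
  + 82.64.0.0/12 (H1) depth=12
  + 198.230.121.96/27 (H2) depth=27
  Q 198.230.121.98: descend 110001101110011001111001011 ; hops seen [H2] ; pick H2
  Q 82.64.0.0: descend 0101001001000000 ; hops seen [H1,H2] ; pick H2
  + 200.0.0.0/8 (H0) depth=8
  + 200.192.0.0/12 (H0) depth=12
  del 82.64.0.0/12 (clear depth 12)
  Q 82.64.73.104: descend 0101001001000000 ; hops seen [H2] ; pick H2
  + 192.0.0.0/4 (H1) depth=4
  Q 198.230.121.106: descend 110001101110011001111001011 ; hops seen [H1,H2] ; pick H2
  + 197.0.0.0/8 (H2) depth=8
  Q 200.192.0.12: descend 110010001100 ; hops seen [H1,H0,H0] ; pick H0

== LOOKUPS ==
["H2","H2","H2","H2","H0"]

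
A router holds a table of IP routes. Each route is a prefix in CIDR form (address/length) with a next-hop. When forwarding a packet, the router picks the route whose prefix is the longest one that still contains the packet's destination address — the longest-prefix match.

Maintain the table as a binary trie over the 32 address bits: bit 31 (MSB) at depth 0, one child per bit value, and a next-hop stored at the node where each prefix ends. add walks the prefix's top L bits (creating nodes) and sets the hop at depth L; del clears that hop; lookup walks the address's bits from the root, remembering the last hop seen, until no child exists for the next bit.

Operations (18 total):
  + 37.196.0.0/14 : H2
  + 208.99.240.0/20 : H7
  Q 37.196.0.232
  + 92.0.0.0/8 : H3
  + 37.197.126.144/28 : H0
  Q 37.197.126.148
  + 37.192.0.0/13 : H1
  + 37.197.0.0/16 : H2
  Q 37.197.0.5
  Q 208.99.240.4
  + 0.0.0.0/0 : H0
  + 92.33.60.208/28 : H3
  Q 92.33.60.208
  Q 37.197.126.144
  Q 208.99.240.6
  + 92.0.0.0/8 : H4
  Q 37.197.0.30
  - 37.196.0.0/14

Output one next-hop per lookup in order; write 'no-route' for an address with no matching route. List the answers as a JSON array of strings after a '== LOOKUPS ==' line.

Trace:
  add 37.196.0.0/14 -> H2 at depth 14
  add 208.99.240.0/20 -> H7 at depth 20
  lookup 37.196.0.232: bits 00100101110001 walk d0:-→d1:-→d2:-→d3:-→d4:-→d5:-→d6:-→d7:-→d8:-→d9:-→d10:-→d11:-→d12:-→d13:-→d14:H2 -> H2
  add 92.0.0.0/8 -> H3 at depth 8
  add 37.197.126.144/28 -> H0 at depth 28
  lookup 37.197.126.148: bits 0010010111000101011111101001 walk d0:-→d1:-→d2:-→d3:-→d4:-→d5:-→d6:-→d7:-→d8:-→d9:-→d10:-→d11:-→d12:-→d13:-→d14:H2→d15:-→d16:-→d17:-→d18:-→d19:-→d20:-→d21:-→d22:-→d23:-→d24:-→d25:-→d26:-→d27:-→d28:H0 -> H0
  add 37.192.0.0/13 -> H1 at depth 13
  add 37.197.0.0/16 -> H2 at depth 16
  lookup 37.197.0.5: bits 00100101110001010 walk d0:-→d1:-→d2:-→d3:-→d4:-→d5:-→d6:-→d7:-→d8:-→d9:-→d10:-→d11:-→d12:-→d13:H1→d14:H2→d15:-→d16:H2→d17:- -> H2
  lookup 208.99.240.4: bits 11010000011000111111 walk d0:-→d1:-→d2:-→d3:-→d4:-→d5:-→d6:-→d7:-→d8:-→d9:-→d10:-→d11:-→d12:-→d13:-→d14:-→d15:-→d16:-→d17:-→d18:-→d19:-→d20:H7 -> H7
  add 0.0.0.0/0 -> H0 at depth 0
  add 92.33.60.208/28 -> H3 at depth 28
  lookup 92.33.60.208: bits 0101110000100001001111001101 walk d0:H0→d1:-→d2:-→d3:-→d4:-→d5:-→d6:-→d7:-→d8:H3→d9:-→d10:-→d11:-→d12:-→d13:-→d14:-→d15:-→d16:-→d17:-→d18:-→d19:-→d20:-→d21:-→d22:-→d23:-→d24:-→d25:-→d26:-→d27:-→d28:H3 -> H3
  lookup 37.197.126.144: bits 0010010111000101011111101001 walk d0:H0→d1:-→d2:-→d3:-→d4:-→d5:-→d6:-→d7:-→d8:-→d9:-→d10:-→d11:-→d12:-→d13:H1→d14:H2→d15:-→d16:H2→d17:-→d18:-→d19:-→d20:-→d21:-→d22:-→d23:-→d24:-→d25:-→d26:-→d27:-→d28:H0 -> H0
  lookup 208.99.240.6: bits 11010000011000111111 walk d0:H0→d1:-→d2:-→d3:-→d4:-→d5:-→d6:-→d7:-→d8:-→d9:-→d10:-→d11:-→d12:-→d13:-→d14:-→d15:-→d16:-→d17:-→d18:-→d19:-→d20:H7 -> H7
  add 92.0.0.0/8 -> H4 at depth 8
  lookup 37.197.0.30: bits 00100101110001010 walk d0:H0→d1:-→d2:-→d3:-→d4:-→d5:-→d6:-→d7:-→d8:-→d9:-→d10:-→d11:-→d12:-→d13:H1→d14:H2→d15:-→d16:H2→d17:- -> H2
  del 37.196.0.0/14 (clear depth 14)

== LOOKUPS ==
["H2","H0","H2","H7","H3","H0","H7","H2"]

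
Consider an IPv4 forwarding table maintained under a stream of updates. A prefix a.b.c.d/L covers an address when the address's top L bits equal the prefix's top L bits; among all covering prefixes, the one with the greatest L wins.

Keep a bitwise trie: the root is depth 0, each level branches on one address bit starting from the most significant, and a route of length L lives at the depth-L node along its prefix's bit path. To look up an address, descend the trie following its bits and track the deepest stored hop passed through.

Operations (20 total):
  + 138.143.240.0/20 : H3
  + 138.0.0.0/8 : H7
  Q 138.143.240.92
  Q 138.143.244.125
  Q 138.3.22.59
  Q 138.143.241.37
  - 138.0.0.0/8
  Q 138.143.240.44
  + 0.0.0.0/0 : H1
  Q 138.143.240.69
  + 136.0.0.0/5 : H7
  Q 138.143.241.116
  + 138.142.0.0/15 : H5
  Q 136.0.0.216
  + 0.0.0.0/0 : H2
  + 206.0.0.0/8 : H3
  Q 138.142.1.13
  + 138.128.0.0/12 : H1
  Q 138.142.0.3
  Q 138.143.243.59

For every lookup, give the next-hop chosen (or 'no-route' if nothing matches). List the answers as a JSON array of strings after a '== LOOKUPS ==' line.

Apply in order:
  add 138.143.240.0/20 -> H3 at depth 20
  add 138.0.0.0/8 -> H7 at depth 8
  lookup 138.143.240.92: bits 10001010100011111111 walk d0:-→d1:-→d2:-→d3:-→d4:-→d5:-→d6:-→d7:-→d8:H7→d9:-→d10:-→d11:-→d12:-→d13:-→d14:-→d15:-→d16:-→d17:-→d18:-→d19:-→d20:H3 -> H3
  lookup 138.143.244.125: bits 10001010100011111111 walk d0:-→d1:-→d2:-→d3:-→d4:-→d5:-→d6:-→d7:-→d8:H7→d9:-→d10:-→d11:-→d12:-→d13:-→d14:-→d15:-→d16:-→d17:-→d18:-→d19:-→d20:H3 -> H3
  lookup 138.3.22.59: bits 10001010 walk d0:-→d1:-→d2:-→d3:-→d4:-→d5:-→d6:-→d7:-→d8:H7 -> H7
  lookup 138.143.241.37: bits 10001010100011111111 walk d0:-→d1:-→d2:-→d3:-→d4:-→d5:-→d6:-→d7:-→d8:H7→d9:-→d10:-→d11:-→d12:-→d13:-→d14:-→d15:-→d16:-→d17:-→d18:-→d19:-→d20:H3 -> H3
  - 138.0.0.0/8 clear@8
  lookup 138.143.240.44: bits 10001010100011111111 walk d0:-→d1:-→d2:-→d3:-→d4:-→d5:-→d6:-→d7:-→d8:-→d9:-→d10:-→d11:-→d12:-→d13:-→d14:-→d15:-→d16:-→d17:-→d18:-→d19:-→d20:H3 -> H3
  add 0.0.0.0/0 -> H1 at depth 0
  lookup 138.143.240.69: bits 10001010100011111111 walk d0:H1→d1:-→d2:-→d3:-→d4:-→d5:-→d6:-→d7:-→d8:-→d9:-→d10:-→d11:-→d12:-→d13:-→d14:-→d15:-→d16:-→d17:-→d18:-→d19:-→d20:H3 -> H3
  add 136.0.0.0/5 -> H7 at depth 5
  lookup 138.143.241.116: bits 10001010100011111111 walk d0:H1→d1:-→d2:-→d3:-→d4:-→d5:H7→d6:-→d7:-→d8:-→d9:-→d10:-→d11:-→d12:-→d13:-→d14:-→d15:-→d16:-→d17:-→d18:-→d19:-→d20:H3 -> H3
  add 138.142.0.0/15 -> H5 at depth 15
  lookup 136.0.0.216: bits 100010 walk d0:H1→d1:-→d2:-→d3:-→d4:-→d5:H7→d6:- -> H7
  add 0.0.0.0/0 -> H2 at depth 0
  add 206.0.0.0/8 -> H3 at depth 8
  lookup 138.142.1.13: bits 100010101000111 walk d0:H2→d1:-→d2:-→d3:-→d4:-→d5:H7→d6:-→d7:-→d8:-→d9:-→d10:-→d11:-→d12:-→d13:-→d14:-→d15:H5 -> H5
  add 138.128.0.0/12 -> H1 at depth 12
  lookup 138.142.0.3: bits 100010101000111 walk d0:H2→d1:-→d2:-→d3:-→d4:-→d5:H7→d6:-→d7:-→d8:-→d9:-→d10:-→d11:-→d12:H1→d13:-→d14:-→d15:H5 -> H5
  lookup 138.143.243.59: bits 10001010100011111111 walk d0:H2→d1:-→d2:-→d3:-→d4:-→d5:H7→d6:-→d7:-→d8:-→d9:-→d10:-→d11:-→d12:H1→d13:-→d14:-→d15:H5→d16:-→d17:-→d18:-→d19:-→d20:H3 -> H3

== LOOKUPS ==
["H3","H3","H7","H3","H3","H3","H3","H7","H5","H5","H3"]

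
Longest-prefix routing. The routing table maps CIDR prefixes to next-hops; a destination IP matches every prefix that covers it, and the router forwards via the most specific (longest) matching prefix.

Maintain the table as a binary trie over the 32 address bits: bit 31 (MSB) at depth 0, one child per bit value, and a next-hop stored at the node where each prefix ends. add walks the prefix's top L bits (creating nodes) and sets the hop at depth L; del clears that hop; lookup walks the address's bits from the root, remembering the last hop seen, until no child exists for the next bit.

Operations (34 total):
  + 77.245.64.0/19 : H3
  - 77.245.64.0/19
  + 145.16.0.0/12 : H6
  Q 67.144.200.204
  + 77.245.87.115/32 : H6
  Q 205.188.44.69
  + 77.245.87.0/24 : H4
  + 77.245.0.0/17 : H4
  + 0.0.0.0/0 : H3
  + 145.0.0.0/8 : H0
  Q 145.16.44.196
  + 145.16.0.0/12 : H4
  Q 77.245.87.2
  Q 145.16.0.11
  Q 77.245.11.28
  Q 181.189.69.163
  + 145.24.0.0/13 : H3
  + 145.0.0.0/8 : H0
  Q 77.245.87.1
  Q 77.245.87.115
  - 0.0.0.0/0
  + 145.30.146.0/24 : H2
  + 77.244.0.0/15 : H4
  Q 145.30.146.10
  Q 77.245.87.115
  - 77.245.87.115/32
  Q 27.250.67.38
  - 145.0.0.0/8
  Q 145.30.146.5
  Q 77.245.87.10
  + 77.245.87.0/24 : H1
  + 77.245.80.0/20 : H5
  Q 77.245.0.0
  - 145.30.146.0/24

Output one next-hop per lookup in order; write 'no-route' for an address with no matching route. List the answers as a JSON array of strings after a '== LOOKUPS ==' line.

Process each operation:
  + 77.245.64.0/19 (H3) depth=19
  del 77.245.64.0/19 (clear depth 19)
  + 145.16.0.0/12 (H6) depth=12
  ? 67.144.200.204  path d0:-→d1:-→d2:-→d3:-→d4:-  best=no-route
  + 77.245.87.115/32 (H6) depth=32
  ? 205.188.44.69  path d0:-→d1:-  best=no-route
  + 77.245.87.0/24 (H4) depth=24
  + 77.245.0.0/17 (H4) depth=17
  + 0.0.0.0/0 (H3) depth=0
  + 145.0.0.0/8 (H0) depth=8
  ? 145.16.44.196  path d0:H3→d1:-→d2:-→d3:-→d4:-→d5:-→d6:-→d7:-→d8:H0→d9:-→d10:-→d11:-→d12:H6  best=H6
  + 145.16.0.0/12 (H4) depth=12
  ? 77.245.87.2  path d0:H3→d1:-→d2:-→d3:-→d4:-→d5:-→d6:-→d7:-→d8:-→d9:-→d10:-→d11:-→d12:-→d13:-→d14:-→d15:-→d16:-→d17:H4→d18:-→d19:-→d20:-→d21:-→d22:-→d23:-→d24:H4→d25:-  best=H4
  ? 145.16.0.11  path d0:H3→d1:-→d2:-→d3:-→d4:-→d5:-→d6:-→d7:-→d8:H0→d9:-→d10:-→d11:-→d12:H4  best=H4
  ? 77.245.11.28  path d0:H3→d1:-→d2:-→d3:-→d4:-→d5:-→d6:-→d7:-→d8:-→d9:-→d10:-→d11:-→d12:-→d13:-→d14:-→d15:-→d16:-→d17:H4  best=H4
  ? 181.189.69.163  path d0:H3→d1:-→d2:-  best=H3
  + 145.24.0.0/13 (H3) depth=13
  + 145.0.0.0/8 (H0) depth=8
  ? 77.245.87.1  path d0:H3→d1:-→d2:-→d3:-→d4:-→d5:-→d6:-→d7:-→d8:-→d9:-→d10:-→d11:-→d12:-→d13:-→d14:-→d15:-→d16:-→d17:H4→d18:-→d19:-→d20:-→d21:-→d22:-→d23:-→d24:H4→d25:-  best=H4
  ? 77.245.87.115  path d0:H3→d1:-→d2:-→d3:-→d4:-→d5:-→d6:-→d7:-→d8:-→d9:-→d10:-→d11:-→d12:-→d13:-→d14:-→d15:-→d16:-→d17:H4→d18:-→d19:-→d20:-→d21:-→d22:-→d23:-→d24:H4→d25:-→d26:-→d27:-→d28:-→d29:-→d30:-→d31:-→d32:H6  best=H6
  del 0.0.0.0/0 (clear depth 0)
  + 145.30.146.0/24 (H2) depth=24
  + 77.244.0.0/15 (H4) depth=15
  ? 145.30.146.10  path d0:-→d1:-→d2:-→d3:-→d4:-→d5:-→d6:-→d7:-→d8:H0→d9:-→d10:-→d11:-→d12:H4→d13:H3→d14:-→d15:-→d16:-→d17:-→d18:-→d19:-→d20:-→d21:-→d22:-→d23:-→d24:H2  best=H2
  ? 77.245.87.115  path d0:-→d1:-→d2:-→d3:-→d4:-→d5:-→d6:-→d7:-→d8:-→d9:-→d10:-→d11:-→d12:-→d13:-→d14:-→d15:H4→d16:-→d17:H4→d18:-→d19:-→d20:-→d21:-→d22:-→d23:-→d24:H4→d25:-→d26:-→d27:-→d28:-→d29:-→d30:-→d31:-→d32:H6  best=H6
  del 77.245.87.115/32 (clear depth 32)
  ? 27.250.67.38  path d0:-→d1:-  best=no-route
  del 145.0.0.0/8 (clear depth 8)
  ? 145.30.146.5  path d0:-→d1:-→d2:-→d3:-→d4:-→d5:-→d6:-→d7:-→d8:-→d9:-→d10:-→d11:-→d12:H4→d13:H3→d14:-→d15:-→d16:-→d17:-→d18:-→d19:-→d20:-→d21:-→d22:-→d23:-→d24:H2  best=H2
  ? 77.245.87.10  path d0:-→d1:-→d2:-→d3:-→d4:-→d5:-→d6:-→d7:-→d8:-→d9:-→d10:-→d11:-→d12:-→d13:-→d14:-→d15:H4→d16:-→d17:H4→d18:-→d19:-→d20:-→d21:-→d22:-→d23:-→d24:H4→d25:-  best=H4
  + 77.245.87.0/24 (H1) depth=24
  + 77.245.80.0/20 (H5) depth=20
  ? 77.245.0.0  path d0:-→d1:-→d2:-→d3:-→d4:-→d5:-→d6:-→d7:-→d8:-→d9:-→d10:-→d11:-→d12:-→d13:-→d14:-→d15:H4→d16:-→d17:H4  best=H4
  del 145.30.146.0/24 (clear depth 24)

== LOOKUPS ==
["no-route","no-route","H6","H4","H4","H4","H3","H4","H6","H2","H6","no-route","H2","H4","H4"]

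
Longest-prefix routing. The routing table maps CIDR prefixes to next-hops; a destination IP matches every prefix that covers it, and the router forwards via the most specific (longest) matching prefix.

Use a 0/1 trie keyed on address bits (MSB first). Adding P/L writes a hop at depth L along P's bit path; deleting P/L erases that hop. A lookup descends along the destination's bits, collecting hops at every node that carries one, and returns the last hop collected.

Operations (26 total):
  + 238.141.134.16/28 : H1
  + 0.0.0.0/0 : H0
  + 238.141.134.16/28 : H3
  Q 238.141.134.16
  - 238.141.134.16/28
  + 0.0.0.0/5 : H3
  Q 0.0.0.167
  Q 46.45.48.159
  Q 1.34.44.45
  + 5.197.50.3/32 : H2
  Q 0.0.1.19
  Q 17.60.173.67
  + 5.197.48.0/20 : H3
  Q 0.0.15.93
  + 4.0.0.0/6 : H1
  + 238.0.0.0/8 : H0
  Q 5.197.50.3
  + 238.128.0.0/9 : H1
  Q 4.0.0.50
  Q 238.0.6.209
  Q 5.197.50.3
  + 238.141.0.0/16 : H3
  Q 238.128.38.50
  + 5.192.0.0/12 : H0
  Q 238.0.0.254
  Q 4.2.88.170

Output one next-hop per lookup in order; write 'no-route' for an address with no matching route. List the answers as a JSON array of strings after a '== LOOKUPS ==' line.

Process each operation:
  add 238.141.134.16/28 -> H1 at depth 28
  add 0.0.0.0/0 -> H0 at depth 0
  add 238.141.134.16/28 -> H3 at depth 28
  lookup 238.141.134.16: bits 1110111010001101100001100001 walk d0:H0→d1:-→d2:-→d3:-→d4:-→d5:-→d6:-→d7:-→d8:-→d9:-→d10:-→d11:-→d12:-→d13:-→d14:-→d15:-→d16:-→d17:-→d18:-→d19:-→d20:-→d21:-→d22:-→d23:-→d24:-→d25:-→d26:-→d27:-→d28:H3 -> H3
  del 238.141.134.16/28 (clear depth 28)
  add 0.0.0.0/5 -> H3 at depth 5
  lookup 0.0.0.167: bits 00000 walk d0:H0→d1:-→d2:-→d3:-→d4:-→d5:H3 -> H3
  lookup 46.45.48.159: bits 00 walk d0:H0→d1:-→d2:- -> H0
  lookup 1.34.44.45: bits 00000 walk d0:H0→d1:-→d2:-→d3:-→d4:-→d5:H3 -> H3
  add 5.197.50.3/32 -> H2 at depth 32
  lookup 0.0.1.19: bits 00000 walk d0:H0→d1:-→d2:-→d3:-→d4:-→d5:H3 -> H3
  lookup 17.60.173.67: bits 000 walk d0:H0→d1:-→d2:-→d3:- -> H0
  add 5.197.48.0/20 -> H3 at depth 20
  lookup 0.0.15.93: bits 00000 walk d0:H0→d1:-→d2:-→d3:-→d4:-→d5:H3 -> H3
  add 4.0.0.0/6 -> H1 at depth 6
  add 238.0.0.0/8 -> H0 at depth 8
  lookup 5.197.50.3: bits 00000101110001010011001000000011 walk d0:H0→d1:-→d2:-→d3:-→d4:-→d5:H3→d6:H1→d7:-→d8:-→d9:-→d10:-→d11:-→d12:-→d13:-→d14:-→d15:-→d16:-→d17:-→d18:-→d19:-→d20:H3→d21:-→d22:-→d23:-→d24:-→d25:-→d26:-→d27:-→d28:-→d29:-→d30:-→d31:-→d32:H2 -> H2
  add 238.128.0.0/9 -> H1 at depth 9
  lookup 4.0.0.50: bits 0000010 walk d0:H0→d1:-→d2:-→d3:-→d4:-→d5:H3→d6:H1→d7:- -> H1
  lookup 238.0.6.209: bits 11101110 walk d0:H0→d1:-→d2:-→d3:-→d4:-→d5:-→d6:-→d7:-→d8:H0 -> H0
  lookup 5.197.50.3: bits 00000101110001010011001000000011 walk d0:H0→d1:-→d2:-→d3:-→d4:-→d5:H3→d6:H1→d7:-→d8:-→d9:-→d10:-→d11:-→d12:-→d13:-→d14:-→d15:-→d16:-→d17:-→d18:-→d19:-→d20:H3→d21:-→d22:-→d23:-→d24:-→d25:-→d26:-→d27:-→d28:-→d29:-→d30:-→d31:-→d32:H2 -> H2
  add 238.141.0.0/16 -> H3 at depth 16
  lookup 238.128.38.50: bits 111011101000 walk d0:H0→d1:-→d2:-→d3:-→d4:-→d5:-→d6:-→d7:-→d8:H0→d9:H1→d10:-→d11:-→d12:- -> H1
  add 5.192.0.0/12 -> H0 at depth 12
  lookup 238.0.0.254: bits 11101110 walk d0:H0→d1:-→d2:-→d3:-→d4:-→d5:-→d6:-→d7:-→d8:H0 -> H0
  lookup 4.2.88.170: bits 0000010 walk d0:H0→d1:-→d2:-→d3:-→d4:-→d5:H3→d6:H1→d7:- -> H1

== LOOKUPS ==
["H3","H3","H0","H3","H3","H0","H3","H2","H1","H0","H2","H1","H0","H1"]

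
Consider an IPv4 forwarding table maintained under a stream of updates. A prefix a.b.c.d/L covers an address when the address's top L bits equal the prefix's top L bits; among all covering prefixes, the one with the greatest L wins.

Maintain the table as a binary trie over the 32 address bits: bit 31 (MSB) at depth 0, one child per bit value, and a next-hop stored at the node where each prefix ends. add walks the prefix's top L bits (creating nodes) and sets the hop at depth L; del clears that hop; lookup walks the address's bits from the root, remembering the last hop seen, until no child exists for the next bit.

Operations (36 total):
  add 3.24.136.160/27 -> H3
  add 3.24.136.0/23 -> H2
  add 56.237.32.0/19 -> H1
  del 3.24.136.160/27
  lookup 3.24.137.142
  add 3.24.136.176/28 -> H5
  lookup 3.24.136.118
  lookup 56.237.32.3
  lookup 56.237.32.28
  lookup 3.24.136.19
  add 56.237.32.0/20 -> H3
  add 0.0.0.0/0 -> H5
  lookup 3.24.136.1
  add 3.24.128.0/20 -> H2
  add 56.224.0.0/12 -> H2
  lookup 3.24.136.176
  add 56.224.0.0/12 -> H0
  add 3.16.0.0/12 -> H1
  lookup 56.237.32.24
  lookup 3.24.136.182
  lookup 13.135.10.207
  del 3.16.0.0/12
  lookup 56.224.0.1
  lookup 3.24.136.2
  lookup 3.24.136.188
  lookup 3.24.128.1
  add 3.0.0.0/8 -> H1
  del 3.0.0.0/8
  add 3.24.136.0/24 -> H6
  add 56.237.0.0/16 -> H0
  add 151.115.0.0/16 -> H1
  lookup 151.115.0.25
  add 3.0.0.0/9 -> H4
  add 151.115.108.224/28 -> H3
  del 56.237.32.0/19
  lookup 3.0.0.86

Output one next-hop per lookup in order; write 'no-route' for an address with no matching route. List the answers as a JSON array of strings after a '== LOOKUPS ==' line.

Apply in order:
  add 3.24.136.160/27 -> H3 at depth 27
  add 3.24.136.0/23 -> H2 at depth 23
  add 56.237.32.0/19 -> H1 at depth 19
  del 3.24.136.160/27 (clear depth 27)
  Q 3.24.137.142: descend 00000011000110001000100 ; hops seen [H2] ; pick H2
  add 3.24.136.176/28 -> H5 at depth 28
  Q 3.24.136.118: descend 000000110001100010001000 ; hops seen [H2] ; pick H2
  Q 56.237.32.3: descend 0011100011101101001 ; hops seen [H1] ; pick H1
  Q 56.237.32.28: descend 0011100011101101001 ; hops seen [H1] ; pick H1
  Q 3.24.136.19: descend 000000110001100010001000 ; hops seen [H2] ; pick H2
  add 56.237.32.0/20 -> H3 at depth 20
  add 0.0.0.0/0 -> H5 at depth 0
  Q 3.24.136.1: descend 000000110001100010001000 ; hops seen [H5,H2] ; pick H2
  add 3.24.128.0/20 -> H2 at depth 20
  add 56.224.0.0/12 -> H2 at depth 12
  Q 3.24.136.176: descend 0000001100011000100010001011 ; hops seen [H5,H2,H2,H5] ; pick H5
  add 56.224.0.0/12 -> H0 at depth 12
  add 3.16.0.0/12 -> H1 at depth 12
  Q 56.237.32.24: descend 00111000111011010010 ; hops seen [H5,H0,H1,H3] ; pick H3
  Q 3.24.136.182: descend 0000001100011000100010001011 ; hops seen [H5,H1,H2,H2,H5] ; pick H5
  Q 13.135.10.207: descend 0000 ; hops seen [H5] ; pick H5
  del 3.16.0.0/12 (clear depth 12)
  Q 56.224.0.1: descend 001110001110 ; hops seen [H5,H0] ; pick H0
  Q 3.24.136.2: descend 000000110001100010001000 ; hops seen [H5,H2,H2] ; pick H2
  Q 3.24.136.188: descend 0000001100011000100010001011 ; hops seen [H5,H2,H2,H5] ; pick H5
  Q 3.24.128.1: descend 00000011000110001000 ; hops seen [H5,H2] ; pick H2
  add 3.0.0.0/8 -> H1 at depth 8
  del 3.0.0.0/8 (clear depth 8)
  add 3.24.136.0/24 -> H6 at depth 24
  add 56.237.0.0/16 -> H0 at depth 16
  add 151.115.0.0/16 -> H1 at depth 16
  Q 151.115.0.25: descend 1001011101110011 ; hops seen [H5,H1] ; pick H1
  add 3.0.0.0/9 -> H4 at depth 9
  add 151.115.108.224/28 -> H3 at depth 28
  del 56.237.32.0/19 (clear depth 19)
  Q 3.0.0.86: descend 00000011000 ; hops seen [H5,H4] ; pick H4

== LOOKUPS ==
["H2","H2","H1","H1","H2","H2","H5","H3","H5","H5","H0","H2","H5","H2","H1","H4"]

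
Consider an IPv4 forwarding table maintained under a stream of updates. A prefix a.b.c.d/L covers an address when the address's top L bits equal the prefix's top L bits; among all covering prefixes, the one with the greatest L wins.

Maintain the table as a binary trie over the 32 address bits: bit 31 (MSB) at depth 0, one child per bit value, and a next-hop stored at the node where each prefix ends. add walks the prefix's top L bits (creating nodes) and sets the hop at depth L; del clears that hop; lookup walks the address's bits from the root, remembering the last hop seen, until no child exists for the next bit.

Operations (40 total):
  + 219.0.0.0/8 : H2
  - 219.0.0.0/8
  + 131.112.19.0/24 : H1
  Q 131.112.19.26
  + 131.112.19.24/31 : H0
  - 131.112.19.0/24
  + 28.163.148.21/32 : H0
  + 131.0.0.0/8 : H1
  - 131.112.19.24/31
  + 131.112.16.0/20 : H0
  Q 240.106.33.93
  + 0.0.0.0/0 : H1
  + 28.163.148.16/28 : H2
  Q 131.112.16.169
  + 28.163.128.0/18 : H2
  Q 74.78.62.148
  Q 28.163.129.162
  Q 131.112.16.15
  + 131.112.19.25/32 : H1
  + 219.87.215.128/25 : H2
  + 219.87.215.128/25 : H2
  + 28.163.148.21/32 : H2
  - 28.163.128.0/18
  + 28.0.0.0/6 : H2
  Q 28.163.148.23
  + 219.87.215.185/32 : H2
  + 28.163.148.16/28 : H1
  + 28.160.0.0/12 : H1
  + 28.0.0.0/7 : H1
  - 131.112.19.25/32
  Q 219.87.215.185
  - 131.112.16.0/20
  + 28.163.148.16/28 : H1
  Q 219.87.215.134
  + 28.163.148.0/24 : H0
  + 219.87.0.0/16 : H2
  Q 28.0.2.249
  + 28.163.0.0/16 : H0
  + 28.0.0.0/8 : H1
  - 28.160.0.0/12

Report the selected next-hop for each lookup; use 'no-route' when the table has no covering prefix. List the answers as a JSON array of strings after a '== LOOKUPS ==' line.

Apply in order:
  add 219.0.0.0/8 -> H2 at depth 8
  del 219.0.0.0/8 (clear depth 8)
  add 131.112.19.0/24 -> H1 at depth 24
  lookup 131.112.19.26: bits 100000110111000000010011 walk d0:-→d1:-→d2:-→d3:-→d4:-→d5:-→d6:-→d7:-→d8:-→d9:-→d10:-→d11:-→d12:-→d13:-→d14:-→d15:-→d16:-→d17:-→d18:-→d19:-→d20:-→d21:-→d22:-→d23:-→d24:H1 -> H1
  add 131.112.19.24/31 -> H0 at depth 31
  del 131.112.19.0/24 (clear depth 24)
  add 28.163.148.21/32 -> H0 at depth 32
  add 131.0.0.0/8 -> H1 at depth 8
  del 131.112.19.24/31 (clear depth 31)
  add 131.112.16.0/20 -> H0 at depth 20
  lookup 240.106.33.93: bits 11 walk d0:-→d1:-→d2:- -> no-route
  add 0.0.0.0/0 -> H1 at depth 0
  add 28.163.148.16/28 -> H2 at depth 28
  lookup 131.112.16.169: bits 1000001101110000000100 walk d0:H1→d1:-→d2:-→d3:-→d4:-→d5:-→d6:-→d7:-→d8:H1→d9:-→d10:-→d11:-→d12:-→d13:-→d14:-→d15:-→d16:-→d17:-→d18:-→d19:-→d20:H0→d21:-→d22:- -> H0
  add 28.163.128.0/18 -> H2 at depth 18
  lookup 74.78.62.148: bits 0 walk d0:H1→d1:- -> H1
  lookup 28.163.129.162: bits 0001110010100011100 walk d0:H1→d1:-→d2:-→d3:-→d4:-→d5:-→d6:-→d7:-→d8:-→d9:-→d10:-→d11:-→d12:-→d13:-→d14:-→d15:-→d16:-→d17:-→d18:H2→d19:- -> H2
  lookup 131.112.16.15: bits 1000001101110000000100 walk d0:H1→d1:-→d2:-→d3:-→d4:-→d5:-→d6:-→d7:-→d8:H1→d9:-→d10:-→d11:-→d12:-→d13:-→d14:-→d15:-→d16:-→d17:-→d18:-→d19:-→d20:H0→d21:-→d22:- -> H0
  add 131.112.19.25/32 -> H1 at depth 32
  add 219.87.215.128/25 -> H2 at depth 25
  add 219.87.215.128/25 -> H2 at depth 25
  add 28.163.148.21/32 -> H2 at depth 32
  del 28.163.128.0/18 (clear depth 18)
  add 28.0.0.0/6 -> H2 at depth 6
  lookup 28.163.148.23: bits 000111001010001110010100000101 walk d0:H1→d1:-→d2:-→d3:-→d4:-→d5:-→d6:H2→d7:-→d8:-→d9:-→d10:-→d11:-→d12:-→d13:-→d14:-→d15:-→d16:-→d17:-→d18:-→d19:-→d20:-→d21:-→d22:-→d23:-→d24:-→d25:-→d26:-→d27:-→d28:H2→d29:-→d30:- -> H2
  add 219.87.215.185/32 -> H2 at depth 32
  add 28.163.148.16/28 -> H1 at depth 28
  add 28.160.0.0/12 -> H1 at depth 12
  add 28.0.0.0/7 -> H1 at depth 7
  del 131.112.19.25/32 (clear depth 32)
  lookup 219.87.215.185: bits 11011011010101111101011110111001 walk d0:H1→d1:-→d2:-→d3:-→d4:-→d5:-→d6:-→d7:-→d8:-→d9:-→d10:-→d11:-→d12:-→d13:-→d14:-→d15:-→d16:-→d17:-→d18:-→d19:-→d20:-→d21:-→d22:-→d23:-→d24:-→d25:H2→d26:-→d27:-→d28:-→d29:-→d30:-→d31:-→d32:H2 -> H2
  del 131.112.16.0/20 (clear depth 20)
  add 28.163.148.16/28 -> H1 at depth 28
  lookup 219.87.215.134: bits 11011011010101111101011110 walk d0:H1→d1:-→d2:-→d3:-→d4:-→d5:-→d6:-→d7:-→d8:-→d9:-→d10:-→d11:-→d12:-→d13:-→d14:-→d15:-→d16:-→d17:-→d18:-→d19:-→d20:-→d21:-→d22:-→d23:-→d24:-→d25:H2→d26:- -> H2
  add 28.163.148.0/24 -> H0 at depth 24
  add 219.87.0.0/16 -> H2 at depth 16
  lookup 28.0.2.249: bits 00011100 walk d0:H1→d1:-→d2:-→d3:-→d4:-→d5:-→d6:H2→d7:H1→d8:- -> H1
  add 28.163.0.0/16 -> H0 at depth 16
  add 28.0.0.0/8 -> H1 at depth 8
  del 28.160.0.0/12 (clear depth 12)

== LOOKUPS ==
["H1","no-route","H0","H1","H2","H0","H2","H2","H2","H1"]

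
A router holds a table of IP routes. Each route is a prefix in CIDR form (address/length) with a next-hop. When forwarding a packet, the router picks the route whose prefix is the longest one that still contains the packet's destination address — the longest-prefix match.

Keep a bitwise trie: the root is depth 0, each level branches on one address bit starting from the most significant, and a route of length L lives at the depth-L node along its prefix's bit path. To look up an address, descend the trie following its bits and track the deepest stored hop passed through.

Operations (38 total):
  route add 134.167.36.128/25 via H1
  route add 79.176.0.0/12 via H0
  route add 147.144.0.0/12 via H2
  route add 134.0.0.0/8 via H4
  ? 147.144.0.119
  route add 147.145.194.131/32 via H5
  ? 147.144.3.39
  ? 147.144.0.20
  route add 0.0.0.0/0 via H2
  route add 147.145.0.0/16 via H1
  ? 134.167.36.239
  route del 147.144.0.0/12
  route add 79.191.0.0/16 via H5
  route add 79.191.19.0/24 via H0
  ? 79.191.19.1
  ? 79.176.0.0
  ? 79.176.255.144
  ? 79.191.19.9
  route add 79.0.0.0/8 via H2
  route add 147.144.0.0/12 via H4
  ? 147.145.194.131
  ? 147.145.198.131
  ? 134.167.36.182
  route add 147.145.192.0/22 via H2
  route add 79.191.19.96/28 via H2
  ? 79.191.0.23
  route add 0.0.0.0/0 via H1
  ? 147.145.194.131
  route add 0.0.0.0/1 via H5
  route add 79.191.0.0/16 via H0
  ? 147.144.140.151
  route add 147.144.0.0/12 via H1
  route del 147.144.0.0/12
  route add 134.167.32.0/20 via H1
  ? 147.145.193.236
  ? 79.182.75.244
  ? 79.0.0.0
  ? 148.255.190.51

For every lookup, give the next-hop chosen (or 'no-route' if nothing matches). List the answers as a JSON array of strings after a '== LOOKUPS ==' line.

Process each operation:
  + 134.167.36.128/25 (H1) depth=25
  + 79.176.0.0/12 (H0) depth=12
  + 147.144.0.0/12 (H2) depth=12
  + 134.0.0.0/8 (H4) depth=8
  lookup 147.144.0.119: bits 100100111001 walk d0:-→d1:-→d2:-→d3:-→d4:-→d5:-→d6:-→d7:-→d8:-→d9:-→d10:-→d11:-→d12:H2 -> H2
  + 147.145.194.131/32 (H5) depth=32
  lookup 147.144.3.39: bits 100100111001000 walk d0:-→d1:-→d2:-→d3:-→d4:-→d5:-→d6:-→d7:-→d8:-→d9:-→d10:-→d11:-→d12:H2→d13:-→d14:-→d15:- -> H2
  lookup 147.144.0.20: bits 100100111001000 walk d0:-→d1:-→d2:-→d3:-→d4:-→d5:-→d6:-→d7:-→d8:-→d9:-→d10:-→d11:-→d12:H2→d13:-→d14:-→d15:- -> H2
  + 0.0.0.0/0 (H2) depth=0
  + 147.145.0.0/16 (H1) depth=16
  lookup 134.167.36.239: bits 1000011010100111001001001 walk d0:H2→d1:-→d2:-→d3:-→d4:-→d5:-→d6:-→d7:-→d8:H4→d9:-→d10:-→d11:-→d12:-→d13:-→d14:-→d15:-→d16:-→d17:-→d18:-→d19:-→d20:-→d21:-→d22:-→d23:-→d24:-→d25:H1 -> H1
  del 147.144.0.0/12 (clear depth 12)
  + 79.191.0.0/16 (H5) depth=16
  + 79.191.19.0/24 (H0) depth=24
  lookup 79.191.19.1: bits 010011111011111100010011 walk d0:H2→d1:-→d2:-→d3:-→d4:-→d5:-→d6:-→d7:-→d8:-→d9:-→d10:-→d11:-→d12:H0→d13:-→d14:-→d15:-→d16:H5→d17:-→d18:-→d19:-→d20:-→d21:-→d22:-→d23:-→d24:H0 -> H0
  lookup 79.176.0.0: bits 010011111011 walk d0:H2→d1:-→d2:-→d3:-→d4:-→d5:-→d6:-→d7:-→d8:-→d9:-→d10:-→d11:-→d12:H0 -> H0
  lookup 79.176.255.144: bits 010011111011 walk d0:H2→d1:-→d2:-→d3:-→d4:-→d5:-→d6:-→d7:-→d8:-→d9:-→d10:-→d11:-→d12:H0 -> H0
  lookup 79.191.19.9: bits 010011111011111100010011 walk d0:H2→d1:-→d2:-→d3:-→d4:-→d5:-→d6:-→d7:-→d8:-→d9:-→d10:-→d11:-→d12:H0→d13:-→d14:-→d15:-→d16:H5→d17:-→d18:-→d19:-→d20:-→d21:-→d22:-→d23:-→d24:H0 -> H0
  + 79.0.0.0/8 (H2) depth=8
  + 147.144.0.0/12 (H4) depth=12
  lookup 147.145.194.131: bits 10010011100100011100001010000011 walk d0:H2→d1:-→d2:-→d3:-→d4:-→d5:-→d6:-→d7:-→d8:-→d9:-→d10:-→d11:-→d12:H4→d13:-→d14:-→d15:-→d16:H1→d17:-→d18:-→d19:-→d20:-→d21:-→d22:-→d23:-→d24:-→d25:-→d26:-→d27:-→d28:-→d29:-→d30:-→d31:-→d32:H5 -> H5
  lookup 147.145.198.131: bits 100100111001000111000 walk d0:H2→d1:-→d2:-→d3:-→d4:-→d5:-→d6:-→d7:-→d8:-→d9:-→d10:-→d11:-→d12:H4→d13:-→d14:-→d15:-→d16:H1→d17:-→d18:-→d19:-→d20:-→d21:- -> H1
  lookup 134.167.36.182: bits 1000011010100111001001001 walk d0:H2→d1:-→d2:-→d3:-→d4:-→d5:-→d6:-→d7:-→d8:H4→d9:-→d10:-→d11:-→d12:-→d13:-→d14:-→d15:-→d16:-→d17:-→d18:-→d19:-→d20:-→d21:-→d22:-→d23:-→d24:-→d25:H1 -> H1
  + 147.145.192.0/22 (H2) depth=22
  + 79.191.19.96/28 (H2) depth=28
  lookup 79.191.0.23: bits 0100111110111111000 walk d0:H2→d1:-→d2:-→d3:-→d4:-→d5:-→d6:-→d7:-→d8:H2→d9:-→d10:-→d11:-→d12:H0→d13:-→d14:-→d15:-→d16:H5→d17:-→d18:-→d19:- -> H5
  + 0.0.0.0/0 (H1) depth=0
  lookup 147.145.194.131: bits 10010011100100011100001010000011 walk d0:H1→d1:-→d2:-→d3:-→d4:-→d5:-→d6:-→d7:-→d8:-→d9:-→d10:-→d11:-→d12:H4→d13:-→d14:-→d15:-→d16:H1→d17:-→d18:-→d19:-→d20:-→d21:-→d22:H2→d23:-→d24:-→d25:-→d26:-→d27:-→d28:-→d29:-→d30:-→d31:-→d32:H5 -> H5
  + 0.0.0.0/1 (H5) depth=1
  + 79.191.0.0/16 (H0) depth=16
  lookup 147.144.140.151: bits 100100111001000 walk d0:H1→d1:-→d2:-→d3:-→d4:-→d5:-→d6:-→d7:-→d8:-→d9:-→d10:-→d11:-→d12:H4→d13:-→d14:-→d15:- -> H4
  + 147.144.0.0/12 (H1) depth=12
  del 147.144.0.0/12 (clear depth 12)
  + 134.167.32.0/20 (H1) depth=20
  lookup 147.145.193.236: bits 1001001110010001110000 walk d0:H1→d1:-→d2:-→d3:-→d4:-→d5:-→d6:-→d7:-→d8:-→d9:-→d10:-→d11:-→d12:-→d13:-→d14:-→d15:-→d16:H1→d17:-→d18:-→d19:-→d20:-→d21:-→d22:H2 -> H2
  lookup 79.182.75.244: bits 010011111011 walk d0:H1→d1:H5→d2:-→d3:-→d4:-→d5:-→d6:-→d7:-→d8:H2→d9:-→d10:-→d11:-→d12:H0 -> H0
  lookup 79.0.0.0: bits 01001111 walk d0:H1→d1:H5→d2:-→d3:-→d4:-→d5:-→d6:-→d7:-→d8:H2 -> H2
  lookup 148.255.190.51: bits 10010 walk d0:H1→d1:-→d2:-→d3:-→d4:-→d5:- -> H1

== LOOKUPS ==
["H2","H2","H2","H1","H0","H0","H0","H0","H5","H1","H1","H5","H5","H4","H2","H0","H2","H1"]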